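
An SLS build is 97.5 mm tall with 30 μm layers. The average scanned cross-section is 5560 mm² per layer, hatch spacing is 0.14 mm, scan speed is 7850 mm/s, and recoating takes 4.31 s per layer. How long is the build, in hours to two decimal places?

8.46 hours

Layers = ⌈97.5/0.03⌉ = 3250.
Per-layer scan distance = 5560 / 0.14 = 39714.3 mm.
Per-layer scan time = 39714.3 / 7850, so 5.0591 s.
Per-layer time = 5.0591 + 4.31, so 9.3691 s.
Build time = 3250 × 9.3691 = 30449.575 s = 8.46 hours.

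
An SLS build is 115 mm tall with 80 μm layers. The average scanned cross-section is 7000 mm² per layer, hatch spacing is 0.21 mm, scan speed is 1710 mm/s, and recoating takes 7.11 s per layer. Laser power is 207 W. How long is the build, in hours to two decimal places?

Layer count = ceil(115 / 0.08) = 1438.
Hatch length per layer: 7000 / 0.21 → 33333.3 mm.
Per-layer scan time = 33333.3 / 1710, so 19.4932 s.
Time per layer = 19.4932 + 7.11 = 26.6032 s.
1438 layers × 26.6032 s/layer = 38255.4016 s, i.e. 10.63 hours.

10.63 hours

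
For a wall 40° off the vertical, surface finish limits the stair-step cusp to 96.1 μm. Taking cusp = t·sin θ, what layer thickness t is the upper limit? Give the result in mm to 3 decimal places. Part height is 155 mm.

0.150 mm

Layer height = cusp / sin(40°) = 0.0961 / 0.6428 = 0.150 mm.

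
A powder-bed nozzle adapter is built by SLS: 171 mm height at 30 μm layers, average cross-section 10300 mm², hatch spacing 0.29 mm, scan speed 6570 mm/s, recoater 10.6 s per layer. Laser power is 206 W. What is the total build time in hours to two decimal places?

25.34 hours

Layer count = ceil(171 / 0.03) = 5700.
Per-layer scan distance = 10300 / 0.29, so 35517.2 mm.
Per-layer scan time = 35517.2 / 6570, so 5.406 s.
Per-layer time: 5.406 + 10.6 → 16.006 s.
5700 layers × 16.006 s/layer = 91234.2 s, i.e. 25.34 hours.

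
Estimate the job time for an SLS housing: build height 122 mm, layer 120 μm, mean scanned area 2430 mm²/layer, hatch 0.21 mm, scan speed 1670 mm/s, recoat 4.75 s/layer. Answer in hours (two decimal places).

Number of layers: 122 / 0.12 → 1017 (rounded up).
Per-layer scan distance = 2430 / 0.21, so 11571.4 mm.
Laser time per layer: 11571.4 / 1670 → 6.929 s.
Per-layer time = 6.929 + 4.75, so 11.679 s.
Build time = 1017 × 11.679 = 11877.543 s = 3.30 hours.

3.30 hours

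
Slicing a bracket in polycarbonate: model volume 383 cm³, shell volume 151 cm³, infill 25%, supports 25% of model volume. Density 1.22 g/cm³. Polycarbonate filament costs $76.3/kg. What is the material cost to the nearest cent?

Interior volume = 383 − 151 = 232 cm³.
Infill deposited = 0.25 × 232 = 58 cm³.
Support = 0.25 × 383 = 95.75 cm³.
Total extruded = 151 + 58 + 95.75 = 304.75 cm³.
Mass: 304.75 × 1.22 → 371.795 g.
Cost = 371.795 g / 1000 × $76.3/kg = $28.37.

$28.37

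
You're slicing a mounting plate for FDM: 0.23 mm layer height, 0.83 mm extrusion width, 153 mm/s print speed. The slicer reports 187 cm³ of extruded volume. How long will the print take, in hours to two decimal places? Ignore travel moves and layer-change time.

1.78 hours

Line area = 0.23 × 0.83 = 0.1909 mm².
Path length: 187000 mm³ / 0.1909 mm² → 979570.5 mm.
Print-move time = 979570.5 / 153 = 6402.4 s.
In the requested units: 6402.4 s = 1.78 hours.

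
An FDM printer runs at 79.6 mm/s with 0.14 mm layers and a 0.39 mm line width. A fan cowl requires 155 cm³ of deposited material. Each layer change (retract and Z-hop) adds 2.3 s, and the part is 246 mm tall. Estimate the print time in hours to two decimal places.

11.03 hours

Bead cross-section: 0.14 × 0.39 → 0.0546 mm².
Path length: 155000 mm³ / 0.0546 mm² → 2838827.8 mm.
Print-move time = 2838827.8 / 79.6, so 35663.7 s.
Layer count = ceil(246 / 0.14) = 1758.
Layer-change overhead: 1758 × 2.3 → 4043.4 s.
Altogether 35663.7 + 4043.4 = 39707.1 s, i.e. 11.03 hours.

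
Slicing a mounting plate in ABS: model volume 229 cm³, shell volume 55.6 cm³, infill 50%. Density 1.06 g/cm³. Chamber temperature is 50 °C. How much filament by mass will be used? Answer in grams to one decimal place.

Volume inside the shell: 229 − 55.6 → 173.4 cm³.
Deposited infill: 0.50 × 173.4 → 86.7 cm³.
Total extruded = 55.6 + 86.7 = 142.3 cm³.
Mass = 142.3 × 1.06 = 150.838 g.

150.8 g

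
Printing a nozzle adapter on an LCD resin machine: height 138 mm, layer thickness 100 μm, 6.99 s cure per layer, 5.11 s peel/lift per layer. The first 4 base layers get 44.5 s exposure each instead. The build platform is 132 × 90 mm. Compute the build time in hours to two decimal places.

Number of layers: 138 / 0.1 → 1380 (rounded up).
Bottom layers = 4 × (44.5 + 5.11) = 198.44 s.
Regular layers: 1376 × (6.99 + 5.11) → 16649.6 s.
Total = 198.44 + 16649.6 = 16848.04 s = 4.68 hours.

4.68 hours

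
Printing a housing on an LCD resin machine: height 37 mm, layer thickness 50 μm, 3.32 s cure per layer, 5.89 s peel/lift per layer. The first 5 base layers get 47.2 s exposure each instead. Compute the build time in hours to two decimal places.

Number of layers: 37 / 0.05 → 740 (rounded up).
Base layers: 5 × (47.2 + 5.89) → 265.45 s.
Regular layers = 735 × (3.32 + 5.89) = 6769.35 s.
Total = 265.45 + 6769.35 = 7034.8 s = 1.95 hours.

1.95 hours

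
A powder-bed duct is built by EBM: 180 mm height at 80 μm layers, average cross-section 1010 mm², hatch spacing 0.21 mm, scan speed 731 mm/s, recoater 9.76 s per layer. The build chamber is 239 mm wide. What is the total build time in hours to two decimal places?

Layers = ⌈180/0.08⌉ = 2250.
Scan path per layer = 1010 / 0.21 = 4809.5 mm.
Scan time per layer: 4809.5 / 731 → 6.5793 s.
Layer cycle: 6.5793 + 9.76 → 16.3393 s.
Build time = 2250 × 16.3393 = 36763.425 s = 10.21 hours.

10.21 hours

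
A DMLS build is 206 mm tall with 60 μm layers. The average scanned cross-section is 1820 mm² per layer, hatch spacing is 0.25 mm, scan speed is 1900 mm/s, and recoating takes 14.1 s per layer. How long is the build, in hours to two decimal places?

17.10 hours

Number of layers: 206 / 0.06 → 3434 (rounded up).
Scan path per layer = 1820 / 0.25, so 7280 mm.
Scan time per layer = 7280 / 1900 = 3.8316 s.
Layer cycle = 3.8316 + 14.1, so 17.9316 s.
Total: 3434 × 17.9316 s = 61577.1144 s → 17.10 hours.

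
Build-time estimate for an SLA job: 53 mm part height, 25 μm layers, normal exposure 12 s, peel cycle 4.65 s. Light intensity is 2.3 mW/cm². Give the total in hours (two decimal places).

9.81 hours

Number of layers: 53 / 0.025 → 2120 (rounded up).
Per-layer time = 12 + 4.65 = 16.65 s.
Build time: 2120 × 16.65 s = 35298 s, i.e. 9.81 hours.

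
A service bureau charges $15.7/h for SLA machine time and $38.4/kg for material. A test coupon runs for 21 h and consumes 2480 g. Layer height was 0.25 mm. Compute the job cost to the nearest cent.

Machine-time cost: 15.7 × 21 → $329.70.
Feedstock cost = 38.4 × 2480/1000, so $95.232.
Total = 329.70 + 95.232 = 424.932 ≈ $424.93.

$424.93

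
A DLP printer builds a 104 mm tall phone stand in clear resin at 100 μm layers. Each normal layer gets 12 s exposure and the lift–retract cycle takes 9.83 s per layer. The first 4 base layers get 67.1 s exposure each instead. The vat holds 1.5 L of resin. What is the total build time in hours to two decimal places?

Layers = ⌈104/0.1⌉ = 1040.
Bottom layers = 4 × (67.1 + 9.83) = 307.72 s.
Regular layers = 1036 × (12 + 9.83) = 22615.88 s.
Sum: 307.72 + 22615.88 = 22923.6 s → 6.37 hours.

6.37 hours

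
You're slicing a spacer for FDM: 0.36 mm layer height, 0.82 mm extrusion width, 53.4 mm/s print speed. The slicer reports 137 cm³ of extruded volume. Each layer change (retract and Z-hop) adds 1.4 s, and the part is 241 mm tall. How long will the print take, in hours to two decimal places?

Extrusion cross-section: 0.36 × 0.82 → 0.2952 mm².
Toolpath length = 137 cm³ / 0.2952 mm² = 137000 / 0.2952 = 464092.1 mm.
Time extruding = 464092.1 / 53.4, so 8690.9 s.
Layer count = ceil(241 / 0.36) = 670.
Z-hop total: 670 × 1.4 → 938 s.
Altogether 8690.9 + 938 = 9628.9 s, i.e. 2.67 hours.

2.67 hours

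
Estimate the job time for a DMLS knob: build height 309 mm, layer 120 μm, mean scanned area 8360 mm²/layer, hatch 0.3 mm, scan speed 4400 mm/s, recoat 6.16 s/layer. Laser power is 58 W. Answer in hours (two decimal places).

8.94 hours

Number of layers: 309 / 0.12 → 2575 (rounded up).
Scan path per layer: 8360 / 0.3 → 27866.7 mm.
Scan time per layer: 27866.7 / 4400 → 6.3333 s.
Layer cycle: 6.3333 + 6.16 → 12.4933 s.
Build time = 2575 × 12.4933 = 32170.2475 s = 8.94 hours.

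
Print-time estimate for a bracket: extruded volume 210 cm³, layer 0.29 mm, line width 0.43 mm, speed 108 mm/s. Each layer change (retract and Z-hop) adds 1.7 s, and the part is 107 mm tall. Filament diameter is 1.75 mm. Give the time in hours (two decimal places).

Line area = 0.29 × 0.43, so 0.1247 mm².
Path length: 210000 mm³ / 0.1247 mm² → 1684041.7 mm.
Time extruding: 1684041.7 / 108 → 15593 s.
Layers = ⌈107/0.29⌉ = 369.
Non-print overhead = 369 × 1.7, so 627.3 s.
Total = 15593 + 627.3 = 16220.3 s = 4.51 hours.

4.51 hours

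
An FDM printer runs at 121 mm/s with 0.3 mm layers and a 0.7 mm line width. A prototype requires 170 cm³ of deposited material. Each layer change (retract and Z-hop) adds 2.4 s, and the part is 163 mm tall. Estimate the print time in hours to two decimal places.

2.22 hours

Extrusion cross-section = 0.3 × 0.7 = 0.21 mm².
Path length: 170000 mm³ / 0.21 mm² → 809523.8 mm.
Print-move time = 809523.8 / 121 = 6690.3 s.
Layer count = ceil(163 / 0.3) = 544.
Z-hop total = 544 × 2.4 = 1305.6 s.
Total = 6690.3 + 1305.6 = 7995.9 s = 2.22 hours.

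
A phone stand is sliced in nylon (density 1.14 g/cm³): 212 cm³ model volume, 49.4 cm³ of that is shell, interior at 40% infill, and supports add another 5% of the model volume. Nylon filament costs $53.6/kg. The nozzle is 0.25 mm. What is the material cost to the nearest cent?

Infill region = 212 − 49.4 = 162.6 cm³.
Deposited infill = 0.40 × 162.6, so 65.04 cm³.
Support = 0.05 × 212, so 10.6 cm³.
Deposited volume: 49.4 + 65.04 + 10.6 → 125.04 cm³.
Mass = 125.04 × 1.14 = 142.5456 g.
At $53.6/kg: 142.5456/1000 × 53.6 = $7.64.

$7.64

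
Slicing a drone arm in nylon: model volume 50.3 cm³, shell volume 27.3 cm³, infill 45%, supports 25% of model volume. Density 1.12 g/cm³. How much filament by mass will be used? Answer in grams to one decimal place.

56.3 g

Infill region = 50.3 − 27.3 = 23 cm³.
Deposited infill = 0.45 × 23, so 10.35 cm³.
Support = 0.25 × 50.3, so 12.575 cm³.
Deposited volume = 27.3 + 10.35 + 12.575 = 50.225 cm³.
Mass = 50.225 × 1.12, so 56.252 g.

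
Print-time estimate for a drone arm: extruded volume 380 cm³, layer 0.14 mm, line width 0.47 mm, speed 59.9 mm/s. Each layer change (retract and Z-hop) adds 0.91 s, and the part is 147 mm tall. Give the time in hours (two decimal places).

Line area: 0.14 × 0.47 → 0.0658 mm².
Path length: 380000 mm³ / 0.0658 mm² → 5775076 mm.
Print-move time = 5775076 / 59.9 = 96412 s.
Layers = ⌈147/0.14⌉ = 1050.
Z-hop total = 1050 × 0.91 = 955.5 s.
Altogether 96412 + 955.5 = 97367.5 s, i.e. 27.05 hours.

27.05 hours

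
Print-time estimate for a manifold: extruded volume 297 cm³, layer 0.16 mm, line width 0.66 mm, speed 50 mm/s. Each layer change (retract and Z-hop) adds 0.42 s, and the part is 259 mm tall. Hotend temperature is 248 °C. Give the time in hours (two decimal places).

15.81 hours

Line area: 0.16 × 0.66 → 0.1056 mm².
Total extruded path = 297000/0.1056 = 2812500 mm.
Time extruding = 2812500 / 50 = 56250 s.
Layers = ⌈259/0.16⌉ = 1619.
Layer-change overhead = 1619 × 0.42 = 679.98 s.
Total = 56250 + 679.98 = 56929.98 s = 15.81 hours.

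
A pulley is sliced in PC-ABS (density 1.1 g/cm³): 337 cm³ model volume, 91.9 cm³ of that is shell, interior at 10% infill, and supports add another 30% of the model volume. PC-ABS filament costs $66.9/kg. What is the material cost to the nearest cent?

$16.01

Infill region: 337 − 91.9 → 245.1 cm³.
Infill deposited = 0.10 × 245.1 = 24.51 cm³.
Support: 0.30 × 337 → 101.1 cm³.
Deposited volume = 91.9 + 24.51 + 101.1, so 217.51 cm³.
Mass = 217.51 × 1.1, so 239.261 g.
At $66.9/kg: 239.261/1000 × 66.9 = $16.01.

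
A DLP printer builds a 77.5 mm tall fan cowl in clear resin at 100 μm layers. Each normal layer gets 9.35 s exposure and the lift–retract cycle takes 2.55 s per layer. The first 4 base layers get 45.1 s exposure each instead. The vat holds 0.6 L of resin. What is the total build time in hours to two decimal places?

2.60 hours

Layers = ⌈77.5/0.1⌉ = 775.
Burn-in layers: 4 × (45.1 + 2.55) → 190.6 s.
Regular layers = 771 × (9.35 + 2.55) = 9174.9 s.
Sum: 190.6 + 9174.9 = 9365.5 s → 2.60 hours.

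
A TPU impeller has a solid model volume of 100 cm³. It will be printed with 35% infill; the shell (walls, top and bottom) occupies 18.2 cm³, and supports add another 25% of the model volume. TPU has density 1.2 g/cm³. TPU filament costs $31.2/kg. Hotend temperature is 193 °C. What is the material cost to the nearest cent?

Infill region: 100 − 18.2 → 81.8 cm³.
Infill deposited = 0.35 × 81.8 = 28.63 cm³.
Support = 0.25 × 100, so 25 cm³.
Total printed volume = 18.2 + 28.63 + 25 = 71.83 cm³.
Mass = 71.83 × 1.2 = 86.196 g.
Cost = 86.196 g / 1000 × $31.2/kg = $2.69.

$2.69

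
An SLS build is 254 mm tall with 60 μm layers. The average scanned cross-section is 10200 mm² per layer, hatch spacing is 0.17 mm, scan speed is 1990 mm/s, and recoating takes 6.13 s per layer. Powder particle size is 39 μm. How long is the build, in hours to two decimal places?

Number of layers: 254 / 0.06 → 4234 (rounded up).
Scan path per layer = 10200 / 0.17 = 60000 mm.
Per-layer scan time: 60000 / 1990 → 30.1508 s.
Layer cycle: 30.1508 + 6.13 → 36.2808 s.
Build time = 4234 × 36.2808 = 153612.9072 s = 42.67 hours.

42.67 hours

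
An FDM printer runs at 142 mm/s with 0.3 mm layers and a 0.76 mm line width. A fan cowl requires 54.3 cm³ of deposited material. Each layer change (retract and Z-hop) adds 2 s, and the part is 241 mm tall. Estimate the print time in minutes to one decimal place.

54.8 minutes

Bead cross-section = 0.3 × 0.76, so 0.228 mm².
Total extruded path = 54300/0.228 = 238157.9 mm.
Extrusion time = 238157.9 / 142 = 1677.2 s.
Layer count = ceil(241 / 0.3) = 804.
Z-hop total = 804 × 2, so 1608 s.
Altogether 1677.2 + 1608 = 3285.2 s, i.e. 54.8 minutes.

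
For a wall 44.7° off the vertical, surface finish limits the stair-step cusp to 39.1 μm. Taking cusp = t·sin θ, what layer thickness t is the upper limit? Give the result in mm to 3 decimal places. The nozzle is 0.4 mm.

0.056 mm

Layer height = cusp / sin(44.7°) = 0.0391 / 0.7034 = 0.056 mm.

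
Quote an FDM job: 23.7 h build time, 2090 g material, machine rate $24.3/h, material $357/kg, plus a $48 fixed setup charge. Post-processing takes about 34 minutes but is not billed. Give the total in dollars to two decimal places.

$1370.04

Machine cost = 24.3 × 23.7, so $575.91.
Material cost = 357 × 2090/1000, so $746.13.
Total = 575.91 + 746.13 + 48 = $1370.04.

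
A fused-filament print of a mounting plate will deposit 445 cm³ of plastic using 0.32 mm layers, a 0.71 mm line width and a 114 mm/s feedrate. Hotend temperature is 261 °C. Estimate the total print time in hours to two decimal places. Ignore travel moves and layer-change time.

Line area: 0.32 × 0.71 → 0.2272 mm².
Path length: 445000 mm³ / 0.2272 mm² → 1958626.8 mm.
Extrusion time = 1958626.8 / 114, so 17180.9 s.
17180.9 s = 4.77 hours.

4.77 hours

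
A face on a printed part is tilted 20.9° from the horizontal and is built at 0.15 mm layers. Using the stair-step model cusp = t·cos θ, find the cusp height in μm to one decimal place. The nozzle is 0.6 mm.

cos(20.9°) = 0.9342, so cusp = 0.15 × 0.9342 = 0.14013 mm → 140.1 μm.

140.1 μm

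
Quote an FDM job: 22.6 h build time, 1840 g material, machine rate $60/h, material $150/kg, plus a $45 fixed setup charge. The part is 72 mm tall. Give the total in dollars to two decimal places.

$1677.00

Time charge = 60 × 22.6 = $1356.00.
Feedstock cost = 150 × 1840/1000, so $276.00.
Total = 1356.00 + 276.00 + 45 = $1677.00.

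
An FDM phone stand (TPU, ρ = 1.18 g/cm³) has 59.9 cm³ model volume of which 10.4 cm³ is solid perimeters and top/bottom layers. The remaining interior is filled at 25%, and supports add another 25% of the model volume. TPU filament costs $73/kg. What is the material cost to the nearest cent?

Interior volume = 59.9 − 10.4 = 49.5 cm³.
Infill deposited = 0.25 × 49.5 = 12.375 cm³.
Support = 0.25 × 59.9, so 14.975 cm³.
Total extruded: 10.4 + 12.375 + 14.975 → 37.75 cm³.
Mass: 37.75 × 1.18 → 44.545 g.
At $73/kg: 44.545/1000 × 73 = $3.25.

$3.25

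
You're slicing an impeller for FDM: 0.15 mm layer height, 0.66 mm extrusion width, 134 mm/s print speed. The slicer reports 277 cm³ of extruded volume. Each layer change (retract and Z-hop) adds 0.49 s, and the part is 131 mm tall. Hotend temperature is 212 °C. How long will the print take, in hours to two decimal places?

Line area: 0.15 × 0.66 → 0.099 mm².
Path length: 277000 mm³ / 0.099 mm² → 2797979.8 mm.
Extrusion time = 2797979.8 / 134, so 20880.4 s.
Number of layers: 131 / 0.15 → 874 (rounded up).
Non-print overhead = 874 × 0.49 = 428.26 s.
Altogether 20880.4 + 428.26 = 21308.66 s, i.e. 5.92 hours.

5.92 hours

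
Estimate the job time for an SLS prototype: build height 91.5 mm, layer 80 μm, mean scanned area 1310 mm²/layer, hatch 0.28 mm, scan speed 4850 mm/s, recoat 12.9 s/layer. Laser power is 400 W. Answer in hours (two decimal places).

Layer count = ceil(91.5 / 0.08) = 1144.
Scan path per layer = 1310 / 0.28, so 4678.6 mm.
Scan time per layer: 4678.6 / 4850 → 0.9647 s.
Time per layer = 0.9647 + 12.9 = 13.8647 s.
Total: 1144 × 13.8647 s = 15861.2168 s → 4.41 hours.

4.41 hours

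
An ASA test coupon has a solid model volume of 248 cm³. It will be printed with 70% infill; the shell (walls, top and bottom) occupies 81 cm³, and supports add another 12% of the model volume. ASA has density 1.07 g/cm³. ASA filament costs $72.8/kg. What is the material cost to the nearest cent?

Volume inside the shell = 248 − 81, so 167 cm³.
Infill deposited = 0.70 × 167, so 116.9 cm³.
Support: 0.12 × 248 → 29.76 cm³.
Deposited volume = 81 + 116.9 + 29.76 = 227.66 cm³.
Mass = 227.66 × 1.07 = 243.5962 g.
Cost = 243.5962 g / 1000 × $72.8/kg = $17.73.

$17.73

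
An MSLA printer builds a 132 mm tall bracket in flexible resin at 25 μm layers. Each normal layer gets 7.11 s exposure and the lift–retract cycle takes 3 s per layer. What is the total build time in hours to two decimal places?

14.83 hours

Number of layers: 132 / 0.025 → 5280 (rounded up).
Per-layer time: 7.11 + 3 → 10.11 s.
Build time: 5280 × 10.11 s = 53380.8 s, i.e. 14.83 hours.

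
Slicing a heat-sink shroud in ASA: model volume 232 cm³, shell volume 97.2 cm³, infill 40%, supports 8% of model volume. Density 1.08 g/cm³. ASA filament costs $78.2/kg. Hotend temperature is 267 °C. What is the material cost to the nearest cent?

Volume inside the shell = 232 − 97.2, so 134.8 cm³.
Infill deposited = 0.40 × 134.8 = 53.92 cm³.
Support = 0.08 × 232, so 18.56 cm³.
Deposited volume = 97.2 + 53.92 + 18.56, so 169.68 cm³.
Mass: 169.68 × 1.08 → 183.2544 g.
At $78.2/kg: 183.2544/1000 × 78.2 = $14.33.

$14.33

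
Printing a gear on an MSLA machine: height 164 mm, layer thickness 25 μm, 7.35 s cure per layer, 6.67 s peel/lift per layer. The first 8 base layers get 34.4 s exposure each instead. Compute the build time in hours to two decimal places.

25.61 hours

Number of layers: 164 / 0.025 → 6560 (rounded up).
Bottom layers = 8 × (34.4 + 6.67), so 328.56 s.
Remaining layers: 6552 × (7.35 + 6.67) → 91859.04 s.
Total = 328.56 + 91859.04 = 92187.6 s = 25.61 hours.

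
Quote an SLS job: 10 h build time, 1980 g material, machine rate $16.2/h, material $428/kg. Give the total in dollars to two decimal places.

$1009.44

Machine cost: 16.2 × 10 → $162.00.
Feedstock cost = 428 × 1980/1000, so $847.44.
Job cost: 162.00 + 847.44 = $1009.44.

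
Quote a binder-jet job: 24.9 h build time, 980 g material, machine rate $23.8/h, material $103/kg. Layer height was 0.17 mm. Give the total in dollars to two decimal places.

Time charge = 23.8 × 24.9, so $592.62.
Feedstock cost = 103 × 980/1000, so $100.94.
Job cost: 592.62 + 100.94 = $693.56.

$693.56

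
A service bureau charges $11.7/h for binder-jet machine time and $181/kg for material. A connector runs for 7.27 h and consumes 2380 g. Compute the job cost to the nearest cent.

$515.84

Time charge = 11.7 × 7.27, so $85.059.
Feedstock cost: 181 × 2380/1000 → $430.78.
Job cost: 85.059 + 430.78 = 515.839 ≈ $515.84.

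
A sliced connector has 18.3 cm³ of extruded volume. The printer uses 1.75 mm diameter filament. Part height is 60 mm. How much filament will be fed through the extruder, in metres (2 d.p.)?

A = π r² = π × 0.875² = 2.4053 mm².
L = 18300 mm³ / 2.4053 mm² = 7608.2 mm, i.e. 7.61 m.

7.61 m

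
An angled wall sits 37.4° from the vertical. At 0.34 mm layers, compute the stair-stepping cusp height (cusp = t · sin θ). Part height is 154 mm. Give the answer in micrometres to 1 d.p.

206.5 μm

sin(37.4°) = 0.6074, so cusp = 0.34 × 0.6074 = 0.206516 mm → 206.5 μm.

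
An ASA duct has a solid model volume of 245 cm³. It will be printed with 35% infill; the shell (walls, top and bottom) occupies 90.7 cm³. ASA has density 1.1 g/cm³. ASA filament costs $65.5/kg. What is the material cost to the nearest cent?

Volume inside the shell = 245 − 90.7 = 154.3 cm³.
Infill deposited = 0.35 × 154.3, so 54.005 cm³.
Total extruded: 90.7 + 54.005 → 144.705 cm³.
Mass: 144.705 × 1.1 → 159.1755 g.
At $65.5/kg: 159.1755/1000 × 65.5 = $10.43.

$10.43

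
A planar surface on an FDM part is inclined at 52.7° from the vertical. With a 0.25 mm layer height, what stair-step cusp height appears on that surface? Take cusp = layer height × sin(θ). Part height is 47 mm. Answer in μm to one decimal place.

198.9 μm

h_c = t·sin θ = 0.25 × 0.7955 = 0.198875 mm (198.9 μm).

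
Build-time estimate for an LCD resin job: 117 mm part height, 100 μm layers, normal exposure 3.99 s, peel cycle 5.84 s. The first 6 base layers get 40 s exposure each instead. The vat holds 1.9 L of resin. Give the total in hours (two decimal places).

3.25 hours

Layers = ⌈117/0.1⌉ = 1170.
Base layers: 6 × (40 + 5.84) → 275.04 s.
Normal layers = 1164 × (3.99 + 5.84), so 11442.12 s.
Total = 275.04 + 11442.12 = 11717.16 s = 3.25 hours.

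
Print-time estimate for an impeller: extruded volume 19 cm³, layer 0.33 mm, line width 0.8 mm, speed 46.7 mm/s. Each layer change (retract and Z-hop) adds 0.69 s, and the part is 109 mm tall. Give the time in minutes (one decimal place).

Extrusion cross-section: 0.33 × 0.8 → 0.264 mm².
Toolpath length = 19 cm³ / 0.264 mm² = 19000 / 0.264 = 71969.7 mm.
Time extruding = 71969.7 / 46.7 = 1541.1 s.
Layers = ⌈109/0.33⌉ = 331.
Non-print overhead = 331 × 0.69 = 228.39 s.
Altogether 1541.1 + 228.39 = 1769.49 s, i.e. 29.5 minutes.

29.5 minutes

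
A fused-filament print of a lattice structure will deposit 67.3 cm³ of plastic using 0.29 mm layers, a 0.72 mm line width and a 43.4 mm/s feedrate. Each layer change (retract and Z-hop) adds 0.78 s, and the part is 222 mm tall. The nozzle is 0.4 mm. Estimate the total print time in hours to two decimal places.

Line area: 0.29 × 0.72 → 0.2088 mm².
Total extruded path = 67300/0.2088 = 322318 mm.
Time extruding = 322318 / 43.4, so 7426.7 s.
Number of layers: 222 / 0.29 → 766 (rounded up).
Non-print overhead = 766 × 0.78 = 597.48 s.
Altogether 7426.7 + 597.48 = 8024.18 s, i.e. 2.23 hours.

2.23 hours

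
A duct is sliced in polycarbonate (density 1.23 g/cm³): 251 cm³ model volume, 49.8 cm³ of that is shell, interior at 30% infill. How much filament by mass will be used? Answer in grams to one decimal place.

Infill region = 251 − 49.8, so 201.2 cm³.
Infill deposited = 0.30 × 201.2, so 60.36 cm³.
Deposited volume = 49.8 + 60.36, so 110.16 cm³.
Mass = 110.16 × 1.23 = 135.4968 g.

135.5 g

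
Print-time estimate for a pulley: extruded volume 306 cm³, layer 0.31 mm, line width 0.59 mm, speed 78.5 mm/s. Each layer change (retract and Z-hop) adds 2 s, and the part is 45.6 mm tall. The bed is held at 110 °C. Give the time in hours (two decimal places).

Bead cross-section: 0.31 × 0.59 → 0.1829 mm².
Total extruded path = 306000/0.1829 = 1673045.4 mm.
Time extruding: 1673045.4 / 78.5 → 21312.7 s.
Layer count = ceil(45.6 / 0.31) = 148.
Non-print overhead = 148 × 2, so 296 s.
Total = 21312.7 + 296 = 21608.7 s = 6.00 hours.

6.00 hours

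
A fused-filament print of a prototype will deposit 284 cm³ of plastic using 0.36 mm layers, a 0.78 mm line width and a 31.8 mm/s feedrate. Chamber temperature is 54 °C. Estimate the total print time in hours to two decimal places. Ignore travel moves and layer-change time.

8.83 hours

Line area: 0.36 × 0.78 → 0.2808 mm².
Path length: 284000 mm³ / 0.2808 mm² → 1011396 mm.
Extrusion time: 1011396 / 31.8 → 31804.9 s.
31804.9 s = 8.83 hours.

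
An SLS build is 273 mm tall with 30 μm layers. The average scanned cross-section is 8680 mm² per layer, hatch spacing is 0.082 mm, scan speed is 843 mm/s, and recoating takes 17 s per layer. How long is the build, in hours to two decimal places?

Layers = ⌈273/0.03⌉ = 9100.
Per-layer scan distance: 8680 / 0.082 → 105853.7 mm.
Per-layer scan time = 105853.7 / 843, so 125.5679 s.
Layer cycle: 125.5679 + 17 → 142.5679 s.
9100 layers × 142.5679 s/layer = 1297367.89 s, i.e. 360.38 hours.

360.38 hours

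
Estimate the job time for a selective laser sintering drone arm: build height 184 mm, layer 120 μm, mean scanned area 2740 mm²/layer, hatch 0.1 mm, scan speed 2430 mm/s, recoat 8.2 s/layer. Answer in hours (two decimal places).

8.30 hours

Layers = ⌈184/0.12⌉ = 1534.
Hatch length per layer = 2740 / 0.1 = 27400 mm.
Laser time per layer = 27400 / 2430 = 11.2757 s.
Per-layer time = 11.2757 + 8.2, so 19.4757 s.
1534 layers × 19.4757 s/layer = 29875.7238 s, i.e. 8.30 hours.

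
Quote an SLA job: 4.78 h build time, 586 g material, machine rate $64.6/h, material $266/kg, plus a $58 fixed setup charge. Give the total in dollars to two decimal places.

$522.66

Time charge = 64.6 × 4.78, so $308.788.
Material cost: 266 × 586/1000 → $155.876.
Total = 308.788 + 155.876 + 58 = 522.664 ≈ $522.66.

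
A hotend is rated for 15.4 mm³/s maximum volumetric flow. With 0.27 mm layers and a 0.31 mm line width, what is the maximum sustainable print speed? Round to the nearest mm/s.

184 mm/s

Bead cross-section = 0.27 × 0.31, so 0.0837 mm².
Max speed = 15.4 / 0.0837 = 183.99 ≈ 184 mm/s.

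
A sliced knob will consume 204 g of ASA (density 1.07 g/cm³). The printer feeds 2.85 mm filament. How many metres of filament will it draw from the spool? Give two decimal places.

29.89 m

Extruded volume: 204/1.07 = 190.6542 cm³ (190654.2 mm³).
Cross-section of 2.85 mm filament: π·(2.85/2)² = 6.3794 mm².
Length = 190654.2 / 6.3794 = 29885.91 mm = 29.89 m.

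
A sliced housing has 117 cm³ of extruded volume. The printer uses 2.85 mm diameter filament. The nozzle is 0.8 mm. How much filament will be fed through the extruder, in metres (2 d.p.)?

Filament cross-section = π × (2.85/2)² = 6.3794 mm².
L = 117000 mm³ / 6.3794 mm² = 18340.28 mm, i.e. 18.34 m.

18.34 m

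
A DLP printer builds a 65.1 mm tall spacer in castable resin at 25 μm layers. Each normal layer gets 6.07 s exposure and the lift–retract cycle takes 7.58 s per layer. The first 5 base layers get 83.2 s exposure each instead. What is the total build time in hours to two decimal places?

Number of layers: 65.1 / 0.025 → 2604 (rounded up).
Bottom layers = 5 × (83.2 + 7.58), so 453.9 s.
Remaining layers: 2599 × (6.07 + 7.58) → 35476.35 s.
Total = 453.9 + 35476.35 = 35930.25 s = 9.98 hours.

9.98 hours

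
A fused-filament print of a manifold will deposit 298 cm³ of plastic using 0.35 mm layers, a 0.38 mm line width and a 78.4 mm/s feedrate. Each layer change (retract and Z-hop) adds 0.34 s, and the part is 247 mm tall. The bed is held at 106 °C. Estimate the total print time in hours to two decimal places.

8.01 hours

Bead cross-section = 0.35 × 0.38 = 0.133 mm².
Path length: 298000 mm³ / 0.133 mm² → 2240601.5 mm.
Print-move time: 2240601.5 / 78.4 → 28579.1 s.
Number of layers: 247 / 0.35 → 706 (rounded up).
Z-hop total = 706 × 0.34, so 240.04 s.
Altogether 28579.1 + 240.04 = 28819.14 s, i.e. 8.01 hours.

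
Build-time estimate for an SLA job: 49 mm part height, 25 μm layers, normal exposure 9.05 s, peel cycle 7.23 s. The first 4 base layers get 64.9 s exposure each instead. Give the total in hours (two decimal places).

Layer count = ceil(49 / 0.025) = 1960.
Bottom layers = 4 × (64.9 + 7.23) = 288.52 s.
Remaining layers = 1956 × (9.05 + 7.23), so 31843.68 s.
Sum: 288.52 + 31843.68 = 32132.2 s → 8.93 hours.

8.93 hours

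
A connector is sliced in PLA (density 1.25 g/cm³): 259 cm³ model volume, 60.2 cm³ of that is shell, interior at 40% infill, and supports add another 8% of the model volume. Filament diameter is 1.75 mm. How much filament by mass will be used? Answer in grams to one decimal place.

200.6 g

Volume inside the shell = 259 − 60.2, so 198.8 cm³.
Infill volume = 0.40 × 198.8, so 79.52 cm³.
Support = 0.08 × 259 = 20.72 cm³.
Total extruded: 60.2 + 79.52 + 20.72 → 160.44 cm³.
Mass: 160.44 × 1.25 → 200.55 g.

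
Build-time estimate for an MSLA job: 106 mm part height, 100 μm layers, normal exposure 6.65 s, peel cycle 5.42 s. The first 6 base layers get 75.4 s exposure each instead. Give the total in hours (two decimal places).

Layers = ⌈106/0.1⌉ = 1060.
Base layers = 6 × (75.4 + 5.42) = 484.92 s.
Remaining layers: 1054 × (6.65 + 5.42) → 12721.78 s.
Total = 484.92 + 12721.78 = 13206.7 s = 3.67 hours.

3.67 hours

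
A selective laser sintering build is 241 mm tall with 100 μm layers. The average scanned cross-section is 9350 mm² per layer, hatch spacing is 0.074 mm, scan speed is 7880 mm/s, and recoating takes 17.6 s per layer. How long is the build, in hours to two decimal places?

22.52 hours

Layers = ⌈241/0.1⌉ = 2410.
Scan path per layer = 9350 / 0.074 = 126351.4 mm.
Per-layer scan time = 126351.4 / 7880, so 16.0344 s.
Time per layer = 16.0344 + 17.6, so 33.6344 s.
2410 layers × 33.6344 s/layer = 81058.904 s, i.e. 22.52 hours.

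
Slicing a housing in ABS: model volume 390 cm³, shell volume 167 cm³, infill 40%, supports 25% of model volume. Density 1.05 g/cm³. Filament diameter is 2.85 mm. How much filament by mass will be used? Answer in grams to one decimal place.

Volume inside the shell = 390 − 167 = 223 cm³.
Deposited infill: 0.40 × 223 → 89.2 cm³.
Support: 0.25 × 390 → 97.5 cm³.
Deposited volume: 167 + 89.2 + 97.5 → 353.7 cm³.
Mass: 353.7 × 1.05 → 371.385 g.

371.4 g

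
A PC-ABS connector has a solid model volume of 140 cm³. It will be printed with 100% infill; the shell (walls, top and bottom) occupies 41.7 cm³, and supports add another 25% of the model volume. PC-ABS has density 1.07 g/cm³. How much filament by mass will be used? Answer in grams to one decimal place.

187.3 g

Interior volume = 140 − 41.7 = 98.3 cm³.
Deposited infill = 1.00 × 98.3 = 98.3 cm³.
Support = 0.25 × 140 = 35 cm³.
Total printed volume: 41.7 + 98.3 + 35 → 175 cm³.
Mass = 175 × 1.07 = 187.25 g.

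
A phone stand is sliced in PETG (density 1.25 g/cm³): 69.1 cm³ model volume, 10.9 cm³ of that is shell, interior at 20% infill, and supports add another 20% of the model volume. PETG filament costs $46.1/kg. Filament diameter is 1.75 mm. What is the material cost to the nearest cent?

Interior volume: 69.1 − 10.9 → 58.2 cm³.
Infill volume = 0.20 × 58.2 = 11.64 cm³.
Support = 0.20 × 69.1, so 13.82 cm³.
Total printed volume = 10.9 + 11.64 + 13.82, so 36.36 cm³.
Mass = 36.36 × 1.25 = 45.45 g.
Cost = 45.45 g / 1000 × $46.1/kg = $2.10.

$2.10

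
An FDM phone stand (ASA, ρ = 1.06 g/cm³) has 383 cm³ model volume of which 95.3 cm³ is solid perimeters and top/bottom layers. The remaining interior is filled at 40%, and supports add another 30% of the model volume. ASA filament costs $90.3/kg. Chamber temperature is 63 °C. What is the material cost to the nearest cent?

Volume inside the shell: 383 − 95.3 → 287.7 cm³.
Infill deposited = 0.40 × 287.7, so 115.08 cm³.
Support = 0.30 × 383, so 114.9 cm³.
Total printed volume = 95.3 + 115.08 + 114.9, so 325.28 cm³.
Mass = 325.28 × 1.06, so 344.7968 g.
Cost = 344.7968 g / 1000 × $90.3/kg = $31.14.

$31.14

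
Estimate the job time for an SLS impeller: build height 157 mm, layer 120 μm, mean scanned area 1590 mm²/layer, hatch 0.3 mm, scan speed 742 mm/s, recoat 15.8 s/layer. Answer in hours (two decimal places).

Layers = ⌈157/0.12⌉ = 1309.
Per-layer scan distance = 1590 / 0.3 = 5300 mm.
Per-layer scan time = 5300 / 742, so 7.1429 s.
Time per layer = 7.1429 + 15.8 = 22.9429 s.
Total: 1309 × 22.9429 s = 30032.2561 s → 8.34 hours.

8.34 hours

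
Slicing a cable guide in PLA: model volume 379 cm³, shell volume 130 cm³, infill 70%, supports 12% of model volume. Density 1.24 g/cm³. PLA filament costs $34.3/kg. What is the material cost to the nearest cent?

Interior volume = 379 − 130, so 249 cm³.
Infill volume: 0.70 × 249 → 174.3 cm³.
Support: 0.12 × 379 → 45.48 cm³.
Deposited volume: 130 + 174.3 + 45.48 → 349.78 cm³.
Mass: 349.78 × 1.24 → 433.7272 g.
Cost = 433.7272 g / 1000 × $34.3/kg = $14.88.

$14.88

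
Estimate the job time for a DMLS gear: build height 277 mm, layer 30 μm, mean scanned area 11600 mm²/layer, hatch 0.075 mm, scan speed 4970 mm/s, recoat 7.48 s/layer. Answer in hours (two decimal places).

Number of layers: 277 / 0.03 → 9234 (rounded up).
Hatch length per layer = 11600 / 0.075, so 154666.7 mm.
Laser time per layer: 154666.7 / 4970 → 31.1201 s.
Per-layer time = 31.1201 + 7.48 = 38.6001 s.
Build time = 9234 × 38.6001 = 356433.3234 s = 99.01 hours.

99.01 hours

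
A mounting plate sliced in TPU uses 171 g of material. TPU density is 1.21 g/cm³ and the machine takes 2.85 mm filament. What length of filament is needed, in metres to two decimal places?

22.15 m

Extruded volume: 171/1.21 = 141.3223 cm³ (141322.3 mm³).
A = π r² = π × 1.425² = 6.3794 mm².
L = V/A = 141322.3/6.3794 = 22152.91 mm → 22.15 m.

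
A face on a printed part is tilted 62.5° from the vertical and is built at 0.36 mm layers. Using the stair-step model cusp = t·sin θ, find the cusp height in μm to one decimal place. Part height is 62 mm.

319.3 μm

Cusp = layer height × sin(62.5°) = 0.36 × 0.8870 = 0.31932 mm = 319.3 μm.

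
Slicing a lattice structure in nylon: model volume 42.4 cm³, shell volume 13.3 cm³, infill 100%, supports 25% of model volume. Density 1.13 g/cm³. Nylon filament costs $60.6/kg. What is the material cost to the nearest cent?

$3.63

Interior volume: 42.4 − 13.3 → 29.1 cm³.
Infill deposited = 1.00 × 29.1 = 29.1 cm³.
Support: 0.25 × 42.4 → 10.6 cm³.
Total extruded: 13.3 + 29.1 + 10.6 → 53 cm³.
Mass = 53 × 1.13 = 59.89 g.
At $60.6/kg: 59.89/1000 × 60.6 = $3.63.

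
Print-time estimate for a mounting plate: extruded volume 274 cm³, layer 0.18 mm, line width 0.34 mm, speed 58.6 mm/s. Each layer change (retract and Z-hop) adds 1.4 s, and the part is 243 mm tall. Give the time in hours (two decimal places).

21.75 hours

Extrusion cross-section = 0.18 × 0.34, so 0.0612 mm².
Path length: 274000 mm³ / 0.0612 mm² → 4477124.2 mm.
Extrusion time: 4477124.2 / 58.6 → 76401.4 s.
Layer count = ceil(243 / 0.18) = 1350.
Layer-change overhead = 1350 × 1.4 = 1890 s.
Total = 76401.4 + 1890 = 78291.4 s = 21.75 hours.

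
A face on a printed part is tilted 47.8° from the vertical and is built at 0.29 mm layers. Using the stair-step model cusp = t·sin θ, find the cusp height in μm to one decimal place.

214.8 μm

Cusp = layer height × sin(47.8°) = 0.29 × 0.7408 = 0.214832 mm = 214.8 μm.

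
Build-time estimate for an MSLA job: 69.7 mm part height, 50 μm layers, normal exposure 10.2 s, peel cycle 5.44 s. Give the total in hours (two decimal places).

6.06 hours

Number of layers: 69.7 / 0.05 → 1394 (rounded up).
Cycle time = 10.2 + 5.44 = 15.64 s.
Total = 1394 × 15.64 = 21802.16 s = 6.06 hours.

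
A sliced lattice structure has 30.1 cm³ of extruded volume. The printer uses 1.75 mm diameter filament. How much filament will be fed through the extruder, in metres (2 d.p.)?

12.51 m

A = π r² = π × 0.875² = 2.4053 mm².
L = 30100 mm³ / 2.4053 mm² = 12514.03 mm, i.e. 12.51 m.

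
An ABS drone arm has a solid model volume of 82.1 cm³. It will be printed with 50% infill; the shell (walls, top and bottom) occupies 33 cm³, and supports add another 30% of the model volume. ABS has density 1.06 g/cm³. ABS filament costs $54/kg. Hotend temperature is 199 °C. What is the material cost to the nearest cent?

Volume inside the shell = 82.1 − 33, so 49.1 cm³.
Deposited infill = 0.50 × 49.1 = 24.55 cm³.
Support = 0.30 × 82.1 = 24.63 cm³.
Total printed volume: 33 + 24.55 + 24.63 → 82.18 cm³.
Mass = 82.18 × 1.06, so 87.1108 g.
Cost = 87.1108 g / 1000 × $54/kg = $4.70.

$4.70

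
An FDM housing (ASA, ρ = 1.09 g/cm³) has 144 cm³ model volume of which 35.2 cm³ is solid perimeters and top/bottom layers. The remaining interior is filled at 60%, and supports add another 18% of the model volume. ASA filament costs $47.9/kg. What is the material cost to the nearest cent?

$6.60

Volume inside the shell = 144 − 35.2 = 108.8 cm³.
Deposited infill = 0.60 × 108.8, so 65.28 cm³.
Support = 0.18 × 144, so 25.92 cm³.
Total printed volume = 35.2 + 65.28 + 25.92, so 126.4 cm³.
Mass: 126.4 × 1.09 → 137.776 g.
At $47.9/kg: 137.776/1000 × 47.9 = $6.60.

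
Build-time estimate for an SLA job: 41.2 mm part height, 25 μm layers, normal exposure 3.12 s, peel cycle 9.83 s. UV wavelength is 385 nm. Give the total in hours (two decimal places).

Number of layers: 41.2 / 0.025 → 1648 (rounded up).
Each layer takes = 3.12 + 9.83, so 12.95 s.
Build time: 1648 × 12.95 s = 21341.6 s, i.e. 5.93 hours.

5.93 hours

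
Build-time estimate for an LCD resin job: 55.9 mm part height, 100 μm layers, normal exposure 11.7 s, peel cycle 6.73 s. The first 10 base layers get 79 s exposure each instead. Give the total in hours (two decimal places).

Number of layers: 55.9 / 0.1 → 559 (rounded up).
Base layers = 10 × (79 + 6.73), so 857.3 s.
Remaining layers: 549 × (11.7 + 6.73) → 10118.07 s.
Total = 857.3 + 10118.07 = 10975.37 s = 3.05 hours.

3.05 hours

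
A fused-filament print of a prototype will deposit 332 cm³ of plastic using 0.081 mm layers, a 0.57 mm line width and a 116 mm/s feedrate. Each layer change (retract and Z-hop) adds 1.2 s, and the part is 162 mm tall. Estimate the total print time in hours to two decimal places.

Line area = 0.081 × 0.57, so 0.04617 mm².
Total extruded path = 332000/0.04617 = 7190816.5 mm.
Time extruding: 7190816.5 / 116 → 61989.8 s.
Number of layers: 162 / 0.081 → 2000 (rounded up).
Layer-change overhead = 2000 × 1.2 = 2400 s.
Altogether 61989.8 + 2400 = 64389.8 s, i.e. 17.89 hours.

17.89 hours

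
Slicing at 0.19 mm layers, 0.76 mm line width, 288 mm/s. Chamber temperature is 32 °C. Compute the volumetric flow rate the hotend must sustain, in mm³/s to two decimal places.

41.59

A = 0.19 × 0.76 = 0.1444 mm².
Q = v·A = 288 × 0.1444 = 41.59 mm³/s.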